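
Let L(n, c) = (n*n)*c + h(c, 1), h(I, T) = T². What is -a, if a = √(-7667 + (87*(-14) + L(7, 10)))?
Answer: -I*√8394 ≈ -91.619*I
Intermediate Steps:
L(n, c) = 1 + c*n² (L(n, c) = (n*n)*c + 1² = n²*c + 1 = c*n² + 1 = 1 + c*n²)
a = I*√8394 (a = √(-7667 + (87*(-14) + (1 + 10*7²))) = √(-7667 + (-1218 + (1 + 10*49))) = √(-7667 + (-1218 + (1 + 490))) = √(-7667 + (-1218 + 491)) = √(-7667 - 727) = √(-8394) = I*√8394 ≈ 91.619*I)
-a = -I*√8394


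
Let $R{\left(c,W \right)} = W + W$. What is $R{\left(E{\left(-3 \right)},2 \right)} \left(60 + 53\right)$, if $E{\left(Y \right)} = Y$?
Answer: $452$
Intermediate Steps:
$R{\left(c,W \right)} = 2 W$
$R{\left(E{\left(-3 \right)},2 \right)} \left(60 + 53\right) = 2 \cdot 2 \left(60 + 53\right) = 4 \cdot 113 = 452$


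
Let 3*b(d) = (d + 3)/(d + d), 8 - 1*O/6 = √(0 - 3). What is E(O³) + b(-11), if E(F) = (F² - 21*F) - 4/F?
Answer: (-1559712915568379*I + 2480406821824680*√3)/(594*(189*√3 + 440*I)) ≈ 4.0308e+9 - 1.3439e+10*I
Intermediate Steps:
O = 48 - 6*I*√3 (O = 48 - 6*√(0 - 3) = 48 - 6*I*√3 ≈ 48.0 - 10.392*I)
E(F) = F² - 21*F - 4/F
b(d) = (3 + d)/(6*d) (b(d) = ((d + 3)/(d + d))/3 = ((3 + d)/((2*d)))/3 = ((3 + d)*(1/(2*d)))/3 = ((3 + d)/(2*d))/3 = (3 + d)/(6*d))
E(O³) + b(-11) = (-4 + ((48 - 6*I*√3)³)²*(-21 + (48 - 6*I*√3)³))/((48 - 6*I*√3)³) + (⅙)*(3 - 11)/(-11) = (-4 + (48 - 6*I*√3)⁶*(-21 + (48 - 6*I*√3)³))/(48 - 6*I*√3)³ + (⅙)*(-1/11)*(-8) = (-4 + (48 - 6*I*√3)⁶*(-21 + (48 - 6*I*√3)³))/(48 - 6*I*√3)³ + 4/33 = 4/33 + (-4 + (48 - 6*I*√3)⁶*(-21 + (48 - 6*I*√3)³))/(48 - 6*I*√3)³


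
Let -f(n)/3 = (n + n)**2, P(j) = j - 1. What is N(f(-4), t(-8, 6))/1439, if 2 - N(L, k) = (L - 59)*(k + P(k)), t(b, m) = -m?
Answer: -3261/1439 ≈ -2.2662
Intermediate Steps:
P(j) = -1 + j
f(n) = -12*n**2 (f(n) = -3*(n + n)**2 = -3*4*n**2 = -12*n**2)
N(L, k) = 2 - (-1 + 2*k)*(-59 + L) (N(L, k) = 2 - (L - 59)*(k + (-1 + k)) = 2 - (-59 + L)*(-1 + 2*k) = 2 - (-1 + 2*k)*(-59 + L))
N(f(-4), t(-8, 6))/1439 = (-57 - 12*(-4)**2 + 118*(-1*6) - 2*(-12*(-4)**2)*(-1*6))/1439 = (-57 - 12*16 + 118*(-6) - 2*(-12*16)*(-6))*(1/1439) = (-57 - 192 - 708 - 2*(-192)*(-6))*(1/1439) = (-57 - 192 - 708 - 2304)*(1/1439) = -3261*1/1439 = -3261/1439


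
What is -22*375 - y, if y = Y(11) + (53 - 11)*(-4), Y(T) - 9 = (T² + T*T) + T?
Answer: -8344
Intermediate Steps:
Y(T) = 9 + T + 2*T² (Y(T) = 9 + ((T² + T*T) + T) = 9 + ((T² + T²) + T) = 9 + (2*T² + T) = 9 + (T + 2*T²) = 9 + T + 2*T²)
y = 94 (y = (9 + 11 + 2*11²) + (53 - 11)*(-4) = (9 + 11 + 2*121) + 42*(-4) = (9 + 11 + 242) - 168 = 262 - 168 = 94)
-22*375 - y = -22*375 - 1*94 = -8250 - 94 = -8344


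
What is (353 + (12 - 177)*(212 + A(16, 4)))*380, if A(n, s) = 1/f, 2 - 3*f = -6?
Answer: -26363545/2 ≈ -1.3182e+7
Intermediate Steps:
f = 8/3 (f = 2/3 - 1/3*(-6) = 2/3 + 2 = 8/3 ≈ 2.6667)
A(n, s) = 3/8 (A(n, s) = 1/(8/3) = 3/8)
(353 + (12 - 177)*(212 + A(16, 4)))*380 = (353 + (12 - 177)*(212 + 3/8))*380 = (353 - 165*1699/8)*380 = (353 - 280335/8)*380 = -277511/8*380 = -26363545/2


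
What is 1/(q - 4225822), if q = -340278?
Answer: -1/4566100 ≈ -2.1901e-7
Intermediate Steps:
1/(q - 4225822) = 1/(-340278 - 4225822) = 1/(-4566100) = -1/4566100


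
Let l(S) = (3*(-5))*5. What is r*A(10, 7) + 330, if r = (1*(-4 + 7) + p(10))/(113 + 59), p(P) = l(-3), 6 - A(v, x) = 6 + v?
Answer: 14370/43 ≈ 334.19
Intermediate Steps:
A(v, x) = -v (A(v, x) = 6 - (6 + v) = 6 + (-6 - v) = -v)
l(S) = -75 (l(S) = -15*5 = -75)
p(P) = -75
r = -18/43 (r = (1*(-4 + 7) - 75)/(113 + 59) = (1*3 - 75)/172 = (3 - 75)*(1/172) = -72*1/172 = -18/43 ≈ -0.41860)
r*A(10, 7) + 330 = -(-18)*10/43 + 330 = -18/43*(-10) + 330 = 180/43 + 330 = 14370/43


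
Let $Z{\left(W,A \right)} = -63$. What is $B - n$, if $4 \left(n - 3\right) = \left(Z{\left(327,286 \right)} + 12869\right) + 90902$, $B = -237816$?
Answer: $-263746$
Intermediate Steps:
$n = 25930$ ($n = 3 + \frac{\left(-63 + 12869\right) + 90902}{4} = 3 + \frac{12806 + 90902}{4} = 3 + \frac{1}{4} \cdot 103708 = 3 + 25927 = 25930$)
$B - n = -237816 - 25930 = -263746$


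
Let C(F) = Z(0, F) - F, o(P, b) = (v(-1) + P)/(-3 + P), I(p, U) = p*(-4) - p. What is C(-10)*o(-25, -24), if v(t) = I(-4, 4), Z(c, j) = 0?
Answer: 25/14 ≈ 1.7857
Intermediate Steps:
I(p, U) = -5*p (I(p, U) = -4*p - p = -5*p)
v(t) = 20 (v(t) = -5*(-4) = 20)
o(P, b) = (20 + P)/(-3 + P)
C(F) = -F (C(F) = 0 - F = -F)
C(-10)*o(-25, -24) = (-1*(-10))*((20 - 25)/(-3 - 25)) = 10*(-5/(-28)) = 10*(-1/28*(-5)) = 10*(5/28) = 25/14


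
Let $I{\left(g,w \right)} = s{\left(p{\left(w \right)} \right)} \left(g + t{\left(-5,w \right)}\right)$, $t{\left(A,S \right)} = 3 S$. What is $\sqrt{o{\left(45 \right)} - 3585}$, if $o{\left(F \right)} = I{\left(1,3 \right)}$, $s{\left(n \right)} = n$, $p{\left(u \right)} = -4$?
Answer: $5 i \sqrt{145} \approx 60.208 i$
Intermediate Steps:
$I{\left(g,w \right)} = - 12 w - 4 g$ ($I{\left(g,w \right)} = - 4 \left(g + 3 w\right) = - 12 w - 4 g$)
$o{\left(F \right)} = -40$ ($o{\left(F \right)} = \left(-12\right) 3 - 4 = -36 - 4 = -40$)
$\sqrt{o{\left(45 \right)} - 3585} = \sqrt{-40 - 3585} = \sqrt{-3625} = 5 i \sqrt{145}$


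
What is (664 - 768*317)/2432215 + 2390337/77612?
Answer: 5794969933751/188769070580 ≈ 30.699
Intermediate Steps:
(664 - 768*317)/2432215 + 2390337/77612 = (664 - 243456)*(1/2432215) + 2390337*(1/77612) = -242792*1/2432215 + 2390337/77612 = -242792/2432215 + 2390337/77612 = 5794969933751/188769070580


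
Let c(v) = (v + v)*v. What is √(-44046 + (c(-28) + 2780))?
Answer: I*√39698 ≈ 199.24*I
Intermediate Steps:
c(v) = 2*v² (c(v) = (2*v)*v = 2*v²)
√(-44046 + (c(-28) + 2780)) = √(-44046 + (2*(-28)² + 2780)) = √(-44046 + (2*784 + 2780)) = √(-44046 + (1568 + 2780)) = √(-44046 + 4348) = √(-39698) = I*√39698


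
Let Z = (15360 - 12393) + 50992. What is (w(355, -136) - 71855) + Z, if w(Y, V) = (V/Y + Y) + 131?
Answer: -6180686/355 ≈ -17410.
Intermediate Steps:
w(Y, V) = 131 + Y + V/Y (w(Y, V) = (Y + V/Y) + 131 = 131 + Y + V/Y)
Z = 53959 (Z = 2967 + 50992 = 53959)
(w(355, -136) - 71855) + Z = ((131 + 355 - 136/355) - 71855) + 53959 = (172394/355 - 71855) + 53959 = -25336131/355 + 53959 = -6180686/355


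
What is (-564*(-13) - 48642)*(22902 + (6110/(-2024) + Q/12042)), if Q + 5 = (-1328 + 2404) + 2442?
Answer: -106741246156155/112838 ≈ -9.4597e+8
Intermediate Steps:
Q = 3513 (Q = -5 + ((-1328 + 2404) + 2442) = -5 + (1076 + 2442) = -5 + 3518 = 3513)
(-564*(-13) - 48642)*(22902 + (6110/(-2024) + Q/12042)) = (-564*(-13) - 48642)*(22902 + (6110/(-2024) + 3513/12042)) = (7332 - 48642)*(22902 + (6110*(-1/2024) + 3513*(1/12042))) = -41310*(22902 + (-3055/1012 + 1171/4014)) = -41310*(22902 - 5538859/2031084) = -41310*46510346909/2031084 = -106741246156155/112838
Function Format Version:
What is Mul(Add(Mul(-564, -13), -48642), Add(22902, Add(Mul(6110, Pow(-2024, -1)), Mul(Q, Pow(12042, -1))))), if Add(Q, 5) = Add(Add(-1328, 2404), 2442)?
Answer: Rational(-106741246156155, 112838) ≈ -9.4597e+8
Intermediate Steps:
Q = 3513 (Q = Add(-5, Add(Add(-1328, 2404), 2442)) = Add(-5, Add(1076, 2442)) = Add(-5, 3518) = 3513)
Mul(Add(Mul(-564, -13), -48642), Add(22902, Add(Mul(6110, Pow(-2024, -1)), Mul(Q, Pow(12042, -1))))) = Mul(Add(Mul(-564, -13), -48642), Add(22902, Add(Mul(6110, Pow(-2024, -1)), Mul(3513, Pow(12042, -1))))) = Mul(Add(7332, -48642), Add(22902, Add(Mul(6110, Rational(-1, 2024)), Mul(3513, Rational(1, 12042))))) = Mul(-41310, Add(22902, Add(Rational(-3055, 1012), Rational(1171, 4014)))) = Mul(-41310, Add(22902, Rational(-5538859, 2031084))) = Mul(-41310, Rational(46510346909, 2031084)) = Rational(-106741246156155, 112838)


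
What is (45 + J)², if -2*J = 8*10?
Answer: 25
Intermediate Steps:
J = -40 (J = -4*10 = -½*80 = -40)
(45 + J)² = (45 - 40)² = 5² = 25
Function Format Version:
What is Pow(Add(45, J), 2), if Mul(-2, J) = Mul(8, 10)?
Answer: 25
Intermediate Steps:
J = -40 (J = Mul(Rational(-1, 2), Mul(8, 10)) = Mul(Rational(-1, 2), 80) = -40)
Pow(Add(45, J), 2) = Pow(Add(45, -40), 2) = Pow(5, 2) = 25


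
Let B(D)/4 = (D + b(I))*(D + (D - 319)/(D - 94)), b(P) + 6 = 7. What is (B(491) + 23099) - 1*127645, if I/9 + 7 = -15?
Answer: 342450070/397 ≈ 8.6260e+5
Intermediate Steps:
I = -198 (I = -63 + 9*(-15) = -63 - 135 = -198)
b(P) = 1 (b(P) = -6 + 7 = 1)
B(D) = 4*(1 + D)*(D + (-319 + D)/(-94 + D)) (B(D) = 4*((D + 1)*(D + (D - 319)/(D - 94))) = 4*((1 + D)*(D + (-319 + D)/(-94 + D))) = 4*(1 + D)*(D + (-319 + D)/(-94 + D)))
(B(491) + 23099) - 1*127645 = (4*(-319 + 491³ - 412*491 - 92*491²)/(-94 + 491) + 23099) - 1*127645 = (4*(-319 + 118370771 - 202292 - 92*241081)/397 + 23099) - 127645 = (4*(1/397)*(-319 + 118370771 - 202292 - 22179452) + 23099) - 127645 = (4*(1/397)*95988708 + 23099) - 127645 = (383954832/397 + 23099) - 127645 = 393125135/397 - 127645 = 342450070/397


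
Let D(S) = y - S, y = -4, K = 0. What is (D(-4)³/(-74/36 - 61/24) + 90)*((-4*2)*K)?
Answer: 0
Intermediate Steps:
D(S) = -4 - S
(D(-4)³/(-74/36 - 61/24) + 90)*((-4*2)*K) = ((-4 - 1*(-4))³/(-74/36 - 61/24) + 90)*(-4*2*0) = ((-4 + 4)³/(-74*1/36 - 61*1/24) + 90)*(-8*0) = (0³/(-37/18 - 61/24) + 90)*0 = (0/(-331/72) + 90)*0 = (0*(-72/331) + 90)*0 = (0 + 90)*0 = 90*0 = 0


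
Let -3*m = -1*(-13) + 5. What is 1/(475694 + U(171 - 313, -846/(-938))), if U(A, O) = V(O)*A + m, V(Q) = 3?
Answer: 1/475262 ≈ 2.1041e-6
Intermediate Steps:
m = -6 (m = -(-1*(-13) + 5)/3 = -(13 + 5)/3 = -⅓*18 = -6)
U(A, O) = -6 + 3*A (U(A, O) = 3*A - 6 = -6 + 3*A)
1/(475694 + U(171 - 313, -846/(-938))) = 1/(475694 + (-6 + 3*(171 - 313))) = 1/(475694 + (-6 + 3*(-142))) = 1/(475694 + (-6 - 426)) = 1/(475694 - 432) = 1/475262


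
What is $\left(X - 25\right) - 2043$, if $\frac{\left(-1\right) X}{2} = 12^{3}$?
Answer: $-5524$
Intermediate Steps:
$X = -3456$ ($X = - 2 \cdot 12^{3} = \left(-2\right) 1728 = -3456$)
$\left(X - 25\right) - 2043 = \left(-3456 - 25\right) - 2043 = -3481 - 2043 = -5524$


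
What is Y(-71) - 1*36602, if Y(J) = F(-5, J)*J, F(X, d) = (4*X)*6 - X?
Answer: -28437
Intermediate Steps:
F(X, d) = 23*X (F(X, d) = 24*X - X = 23*X)
Y(J) = -115*J (Y(J) = (23*(-5))*J = -115*J)
Y(-71) - 1*36602 = -115*(-71) - 1*36602 = 8165 - 36602 = -28437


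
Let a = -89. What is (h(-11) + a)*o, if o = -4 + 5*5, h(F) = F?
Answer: -2100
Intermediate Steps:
o = 21 (o = -4 + 25 = 21)
(h(-11) + a)*o = (-11 - 89)*21 = -100*21 = -2100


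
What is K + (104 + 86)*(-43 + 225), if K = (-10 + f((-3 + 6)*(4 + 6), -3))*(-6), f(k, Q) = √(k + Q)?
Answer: 34640 - 18*√3 ≈ 34609.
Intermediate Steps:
f(k, Q) = √(Q + k)
K = 60 - 18*√3 (K = (-10 + √(-3 + (-3 + 6)*(4 + 6)))*(-6) = (-10 + √(-3 + 3*10))*(-6) = (-10 + √(-3 + 30))*(-6) = (-10 + √27)*(-6) = (-10 + 3*√3)*(-6) = 60 - 18*√3 ≈ 28.823)
K + (104 + 86)*(-43 + 225) = (60 - 18*√3) + (104 + 86)*(-43 + 225) = (60 - 18*√3) + 190*182 = (60 - 18*√3) + 34580 = 34640 - 18*√3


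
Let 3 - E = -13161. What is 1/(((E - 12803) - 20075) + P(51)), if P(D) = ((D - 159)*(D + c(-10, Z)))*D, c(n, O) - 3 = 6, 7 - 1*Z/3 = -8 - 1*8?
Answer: -1/350194 ≈ -2.8556e-6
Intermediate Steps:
Z = 69 (Z = 21 - 3*(-8 - 1*8) = 21 - 3*(-8 - 8) = 21 - 3*(-16) = 21 + 48 = 69)
c(n, O) = 9 (c(n, O) = 3 + 6 = 9)
E = 13164 (E = 3 - 1*(-13161) = 3 + 13161 = 13164)
P(D) = D*(-159 + D)*(9 + D) (P(D) = ((D - 159)*(D + 9))*D = ((-159 + D)*(9 + D))*D = D*(-159 + D)*(9 + D))
1/(((E - 12803) - 20075) + P(51)) = 1/(((13164 - 12803) - 20075) + 51*(-1431 + 51² - 150*51)) = 1/((361 - 20075) + 51*(-1431 + 2601 - 7650)) = 1/(-19714 + 51*(-6480)) = 1/(-19714 - 330480) = 1/(-350194) = -1/350194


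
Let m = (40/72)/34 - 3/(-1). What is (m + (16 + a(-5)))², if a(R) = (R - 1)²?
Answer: 283417225/93636 ≈ 3026.8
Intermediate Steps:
a(R) = (-1 + R)²
m = 923/306 (m = (40*(1/72))*(1/34) - 3*(-1) = (5/9)*(1/34) + 3 = 5/306 + 3 = 923/306 ≈ 3.0163)
(m + (16 + a(-5)))² = (923/306 + (16 + (-1 - 5)²))² = (923/306 + (16 + (-6)²))² = (923/306 + (16 + 36))² = (923/306 + 52)² = (16835/306)² = 283417225/93636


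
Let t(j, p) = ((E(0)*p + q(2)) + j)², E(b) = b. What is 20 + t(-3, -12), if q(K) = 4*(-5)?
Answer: 549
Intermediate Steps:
q(K) = -20
t(j, p) = (-20 + j)² (t(j, p) = ((0*p - 20) + j)² = ((0 - 20) + j)² = (-20 + j)²)
20 + t(-3, -12) = 20 + (-20 - 3)² = 20 + (-23)² = 20 + 529 = 549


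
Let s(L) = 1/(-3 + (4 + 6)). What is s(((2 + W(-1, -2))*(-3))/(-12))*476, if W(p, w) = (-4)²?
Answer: 68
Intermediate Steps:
W(p, w) = 16
s(L) = ⅐ (s(L) = 1/(-3 + 10) = 1/7 = ⅐)
s(((2 + W(-1, -2))*(-3))/(-12))*476 = (⅐)*476 = 68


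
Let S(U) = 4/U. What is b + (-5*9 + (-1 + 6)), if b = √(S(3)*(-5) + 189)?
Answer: -40 + √1641/3 ≈ -26.497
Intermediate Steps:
b = √1641/3 (b = √((4/3)*(-5) + 189) = √(-20/3 + 189) = √(547/3) = √1641/3 ≈ 13.503)
b + (-5*9 + (-1 + 6)) = √1641/3 + (-5*9 + (-1 + 6)) = √1641/3 + (-45 + 5) = √1641/3 - 40 = -40 + √1641/3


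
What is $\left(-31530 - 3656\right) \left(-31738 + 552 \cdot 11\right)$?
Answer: $903083876$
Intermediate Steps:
$\left(-31530 - 3656\right) \left(-31738 + 552 \cdot 11\right) = - 35186 \left(-31738 + 6072\right) = \left(-35186\right) \left(-25666\right) = 903083876$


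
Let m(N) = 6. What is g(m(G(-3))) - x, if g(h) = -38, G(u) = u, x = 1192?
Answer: -1230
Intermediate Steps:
g(m(G(-3))) - x = -38 - 1*1192 = -38 - 1192 = -1230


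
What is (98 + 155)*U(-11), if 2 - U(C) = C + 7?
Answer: 1518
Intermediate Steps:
U(C) = -5 - C (U(C) = 2 - (C + 7) = 2 - (7 + C) = 2 + (-7 - C) = -5 - C)
(98 + 155)*U(-11) = (98 + 155)*(-5 - 1*(-11)) = 253*(-5 + 11) = 253*6 = 1518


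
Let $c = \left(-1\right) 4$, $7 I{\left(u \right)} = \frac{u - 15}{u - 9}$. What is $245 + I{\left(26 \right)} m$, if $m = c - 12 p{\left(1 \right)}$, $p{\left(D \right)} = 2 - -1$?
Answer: $\frac{28715}{119} \approx 241.3$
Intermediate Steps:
$p{\left(D \right)} = 3$ ($p{\left(D \right)} = 2 + 1 = 3$)
$I{\left(u \right)} = \frac{-15 + u}{7 \left(-9 + u\right)}$ ($I{\left(u \right)} = \frac{\left(u - 15\right) \frac{1}{u - 9}}{7} = \frac{\left(-15 + u\right) \frac{1}{-9 + u}}{7} = \frac{\frac{1}{-9 + u} \left(-15 + u\right)}{7} = \frac{-15 + u}{7 \left(-9 + u\right)}$)
$c = -4$
$m = -40$ ($m = -4 - 36 = -40$)
$245 + I{\left(26 \right)} m = 245 + \frac{-15 + 26}{7 \left(-9 + 26\right)} \left(-40\right) = 245 + \frac{1}{7} \cdot \frac{1}{17} \cdot 11 \left(-40\right) = 245 + \frac{11}{119} \left(-40\right) = 245 - \frac{440}{119} = \frac{28715}{119}$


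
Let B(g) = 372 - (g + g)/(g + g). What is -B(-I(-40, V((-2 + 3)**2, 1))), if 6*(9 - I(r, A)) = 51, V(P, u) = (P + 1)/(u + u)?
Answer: -371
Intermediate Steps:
V(P, u) = (1 + P)/(2*u) (V(P, u) = (1 + P)/((2*u)) = (1 + P)*(1/(2*u)) = (1 + P)/(2*u))
I(r, A) = 1/2 (I(r, A) = 9 - 1/6*51 = 9 - 17/2 = 1/2)
B(g) = 371 (B(g) = 372 - 2*g/(2*g) = 372 - 2*g*1/(2*g) = 372 - 1*1 = 372 - 1 = 371)
-B(-I(-40, V((-2 + 3)**2, 1))) = -1*371 = -371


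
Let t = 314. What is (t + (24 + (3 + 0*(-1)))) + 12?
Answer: 353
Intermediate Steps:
(t + (24 + (3 + 0*(-1)))) + 12 = (314 + (24 + (3 + 0*(-1)))) + 12 = (314 + (24 + (3 + 0))) + 12 = (314 + (24 + 3)) + 12 = (314 + 27) + 12 = 341 + 12 = 353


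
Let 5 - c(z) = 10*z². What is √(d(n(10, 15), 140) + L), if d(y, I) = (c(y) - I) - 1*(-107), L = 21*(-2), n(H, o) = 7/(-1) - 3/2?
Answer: I*√3170/2 ≈ 28.151*I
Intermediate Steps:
c(z) = 5 - 10*z²
n(H, o) = -17/2 (n(H, o) = 7*(-1) - 3*½ = -7 - 3/2 = -17/2)
L = -42
d(y, I) = 112 - I - 10*y² (d(y, I) = ((5 - 10*y²) - I) - 1*(-107) = (5 - I - 10*y²) + 107 = 112 - I - 10*y²)
√(d(n(10, 15), 140) + L) = √((112 - 1*140 - 10*(-17/2)²) - 42) = √((112 - 140 - 10*289/4) - 42) = √((112 - 140 - 1445/2) - 42) = √(-1501/2 - 42) = √(-1585/2) = I*√3170/2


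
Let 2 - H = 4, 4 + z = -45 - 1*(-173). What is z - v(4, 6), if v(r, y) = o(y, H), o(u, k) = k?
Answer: 126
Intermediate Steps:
z = 124 (z = -4 + (-45 - 1*(-173)) = -4 + (-45 + 173) = -4 + 128 = 124)
H = -2 (H = 2 - 1*4 = 2 - 4 = -2)
v(r, y) = -2
z - v(4, 6) = 124 - 1*(-2) = 124 + 2 = 126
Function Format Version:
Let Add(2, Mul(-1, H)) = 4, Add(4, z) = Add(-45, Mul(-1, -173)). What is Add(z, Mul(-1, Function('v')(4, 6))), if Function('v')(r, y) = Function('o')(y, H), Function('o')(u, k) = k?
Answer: 126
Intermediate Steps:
z = 124 (z = Add(-4, Add(-45, Mul(-1, -173))) = Add(-4, Add(-45, 173)) = Add(-4, 128) = 124)
H = -2 (H = Add(2, Mul(-1, 4)) = Add(2, -4) = -2)
Function('v')(r, y) = -2
Add(z, Mul(-1, Function('v')(4, 6))) = Add(124, Mul(-1, -2)) = Add(124, 2) = 126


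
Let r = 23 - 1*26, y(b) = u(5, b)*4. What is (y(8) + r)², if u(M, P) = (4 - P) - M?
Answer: 1521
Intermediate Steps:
u(M, P) = 4 - M - P
y(b) = -4 - 4*b (y(b) = (4 - 1*5 - b)*4 = (4 - 5 - b)*4 = (-1 - b)*4 = -4 - 4*b)
r = -3 (r = 23 - 26 = -3)
(y(8) + r)² = ((-4 - 4*8) - 3)² = ((-4 - 32) - 3)² = (-36 - 3)² = (-39)² = 1521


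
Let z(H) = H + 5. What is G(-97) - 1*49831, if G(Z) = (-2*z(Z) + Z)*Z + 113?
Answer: -58157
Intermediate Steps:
z(H) = 5 + H
G(Z) = 113 + Z*(-10 - Z) (G(Z) = (-2*(5 + Z) + Z)*Z + 113 = ((-10 - 2*Z) + Z)*Z + 113 = (-10 - Z)*Z + 113 = Z*(-10 - Z) + 113 = 113 + Z*(-10 - Z))
G(-97) - 1*49831 = (113 - 1*(-97)² - 10*(-97)) - 1*49831 = (113 - 1*9409 + 970) - 49831 = (113 - 9409 + 970) - 49831 = -8326 - 49831 = -58157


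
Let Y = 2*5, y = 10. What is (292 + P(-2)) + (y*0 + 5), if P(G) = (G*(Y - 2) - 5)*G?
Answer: 339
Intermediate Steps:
Y = 10
P(G) = G*(-5 + 8*G) (P(G) = (G*(10 - 2) - 5)*G = (G*8 - 5)*G = (8*G - 5)*G = (-5 + 8*G)*G = G*(-5 + 8*G))
(292 + P(-2)) + (y*0 + 5) = (292 - 2*(-5 + 8*(-2))) + (10*0 + 5) = (292 - 2*(-5 - 16)) + (0 + 5) = (292 - 2*(-21)) + 5 = (292 + 42) + 5 = 334 + 5 = 339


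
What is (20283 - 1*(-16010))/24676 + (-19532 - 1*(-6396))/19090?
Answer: 184344717/235532420 ≈ 0.78267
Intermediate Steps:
(20283 - 1*(-16010))/24676 + (-19532 - 1*(-6396))/19090 = (20283 + 16010)*(1/24676) + (-19532 + 6396)*(1/19090) = 36293*(1/24676) - 13136*1/19090 = 36293/24676 - 6568/9545 = 184344717/235532420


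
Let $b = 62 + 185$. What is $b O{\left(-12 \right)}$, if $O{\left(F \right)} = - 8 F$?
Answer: $23712$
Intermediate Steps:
$b = 247$
$b O{\left(-12 \right)} = 247 \left(\left(-8\right) \left(-12\right)\right) = 247 \cdot 96 = 23712$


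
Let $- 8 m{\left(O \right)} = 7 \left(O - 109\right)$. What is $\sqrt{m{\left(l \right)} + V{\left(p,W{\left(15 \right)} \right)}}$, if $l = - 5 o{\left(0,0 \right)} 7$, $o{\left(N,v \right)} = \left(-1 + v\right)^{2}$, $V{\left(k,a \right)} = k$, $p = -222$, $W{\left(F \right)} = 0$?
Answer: $4 i \sqrt{6} \approx 9.798 i$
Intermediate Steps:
$l = -35$ ($l = - 5 \left(-1 + 0\right)^{2} \cdot 7 = - 5 \left(-1\right)^{2} \cdot 7 = \left(-5\right) 1 \cdot 7 = \left(-5\right) 7 = -35$)
$m{\left(O \right)} = \frac{763}{8} - \frac{7 O}{8}$ ($m{\left(O \right)} = - \frac{7 \left(O - 109\right)}{8} = - \frac{7 \left(-109 + O\right)}{8} = - \frac{-763 + 7 O}{8} = \frac{763}{8} - \frac{7 O}{8}$)
$\sqrt{m{\left(l \right)} + V{\left(p,W{\left(15 \right)} \right)}} = \sqrt{\left(\frac{763}{8} - - \frac{245}{8}\right) - 222} = \sqrt{\left(\frac{763}{8} + \frac{245}{8}\right) - 222} = \sqrt{126 - 222} = \sqrt{-96} = 4 i \sqrt{6}$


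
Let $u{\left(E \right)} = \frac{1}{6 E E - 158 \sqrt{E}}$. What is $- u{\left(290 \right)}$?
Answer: $- \frac{435}{219494759} - \frac{79 \sqrt{290}}{127306960220} \approx -1.9924 \cdot 10^{-6}$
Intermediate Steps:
$u{\left(E \right)} = \frac{1}{- 158 \sqrt{E} + 6 E^{2}}$ ($u{\left(E \right)} = \frac{1}{6 E^{2} - 158 \sqrt{E}} = \frac{1}{- 158 \sqrt{E} + 6 E^{2}}$)
$- u{\left(290 \right)} = - \frac{1}{2 \left(- 79 \sqrt{290} + 3 \cdot 290^{2}\right)} = - \frac{1}{2 \left(- 79 \sqrt{290} + 3 \cdot 84100\right)} = - \frac{1}{2 \left(- 79 \sqrt{290} + 252300\right)} = - \frac{1}{2 \left(252300 - 79 \sqrt{290}\right)}$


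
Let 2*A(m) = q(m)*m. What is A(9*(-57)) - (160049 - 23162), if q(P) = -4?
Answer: -135861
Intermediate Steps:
A(m) = -2*m (A(m) = (-4*m)/2 = -2*m)
A(9*(-57)) - (160049 - 23162) = -18*(-57) - (160049 - 23162) = -2*(-513) - 1*136887 = 1026 - 136887 = -135861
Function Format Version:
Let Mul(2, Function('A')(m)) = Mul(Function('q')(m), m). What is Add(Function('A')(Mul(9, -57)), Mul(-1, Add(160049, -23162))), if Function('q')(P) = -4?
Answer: -135861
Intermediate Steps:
Function('A')(m) = Mul(-2, m) (Function('A')(m) = Mul(Rational(1, 2), Mul(-4, m)) = Mul(-2, m))
Add(Function('A')(Mul(9, -57)), Mul(-1, Add(160049, -23162))) = Add(Mul(-2, Mul(9, -57)), Mul(-1, Add(160049, -23162))) = Add(Mul(-2, -513), Mul(-1, 136887)) = Add(1026, -136887) = -135861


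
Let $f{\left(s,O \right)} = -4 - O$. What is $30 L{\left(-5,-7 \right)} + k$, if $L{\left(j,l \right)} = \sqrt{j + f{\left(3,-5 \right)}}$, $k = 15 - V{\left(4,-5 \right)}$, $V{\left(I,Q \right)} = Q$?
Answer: $20 + 60 i \approx 20.0 + 60.0 i$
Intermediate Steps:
$k = 20$ ($k = 15 - -5 = 15 + 5 = 20$)
$L{\left(j,l \right)} = \sqrt{1 + j}$ ($L{\left(j,l \right)} = \sqrt{j - -1} = \sqrt{j + \left(-4 + 5\right)} = \sqrt{j + 1} = \sqrt{1 + j}$)
$30 L{\left(-5,-7 \right)} + k = 30 \sqrt{1 - 5} + 20 = 30 \sqrt{-4} + 20 = 30 \cdot 2 i + 20 = 60 i + 20 = 20 + 60 i$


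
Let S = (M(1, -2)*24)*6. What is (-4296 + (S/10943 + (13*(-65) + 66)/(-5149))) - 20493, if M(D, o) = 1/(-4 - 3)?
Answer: -514588551602/20758871 ≈ -24789.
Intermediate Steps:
M(D, o) = -⅐ (M(D, o) = 1/(-7) = -⅐)
S = -144/7 (S = -⅐*24*6 = -24/7*6 = -144/7 ≈ -20.571)
(-4296 + (S/10943 + (13*(-65) + 66)/(-5149))) - 20493 = (-4296 + (-144/7/10943 + (13*(-65) + 66)/(-5149))) - 20493 = (-4296 + (-144/7*1/10943 + (-845 + 66)*(-1/5149))) - 20493 = (-4296 + (-144/76601 - 779*(-1/5149))) - 20493 = (-4296 + (-144/76601 + 41/271)) - 20493 = (-4296 + 3101617/20758871) - 20493 = -89177008199/20758871 - 20493 = -514588551602/20758871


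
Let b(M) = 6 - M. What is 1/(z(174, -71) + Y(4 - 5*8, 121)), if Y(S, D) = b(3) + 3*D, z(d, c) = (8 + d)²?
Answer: 1/33490 ≈ 2.9860e-5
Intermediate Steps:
Y(S, D) = 3 + 3*D (Y(S, D) = (6 - 1*3) + 3*D = (6 - 3) + 3*D = 3 + 3*D)
1/(z(174, -71) + Y(4 - 5*8, 121)) = 1/((8 + 174)² + (3 + 3*121)) = 1/(182² + (3 + 363)) = 1/(33124 + 366) = 1/33490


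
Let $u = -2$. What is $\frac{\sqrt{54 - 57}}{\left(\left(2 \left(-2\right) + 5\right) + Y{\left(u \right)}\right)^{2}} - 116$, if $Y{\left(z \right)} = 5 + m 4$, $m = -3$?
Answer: $-116 + \frac{i \sqrt{3}}{36} \approx -116.0 + 0.048113 i$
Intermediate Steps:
$Y{\left(z \right)} = -7$ ($Y{\left(z \right)} = 5 - 12 = -7$)
$\frac{\sqrt{54 - 57}}{\left(\left(2 \left(-2\right) + 5\right) + Y{\left(u \right)}\right)^{2}} - 116 = \frac{\sqrt{54 - 57}}{\left(\left(2 \left(-2\right) + 5\right) - 7\right)^{2}} - 116 = \frac{\sqrt{-3}}{\left(\left(-4 + 5\right) - 7\right)^{2}} - 116 = \frac{i \sqrt{3}}{\left(1 - 7\right)^{2}} - 116 = \frac{i \sqrt{3}}{\left(-6\right)^{2}} - 116 = \frac{i \sqrt{3}}{36} - 116 = -116 + \frac{i \sqrt{3}}{36}$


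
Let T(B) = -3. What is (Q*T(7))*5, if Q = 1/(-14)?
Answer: 15/14 ≈ 1.0714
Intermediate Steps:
Q = -1/14 ≈ -0.071429
(Q*T(7))*5 = -1/14*(-3)*5 = (3/14)*5 = 15/14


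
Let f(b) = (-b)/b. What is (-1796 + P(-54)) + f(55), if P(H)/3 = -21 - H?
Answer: -1698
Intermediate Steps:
P(H) = -63 - 3*H (P(H) = 3*(-21 - H) = -63 - 3*H)
f(b) = -1
(-1796 + P(-54)) + f(55) = (-1796 + (-63 - 3*(-54))) - 1 = (-1796 + (-63 + 162)) - 1 = (-1796 + 99) - 1 = -1697 - 1 = -1698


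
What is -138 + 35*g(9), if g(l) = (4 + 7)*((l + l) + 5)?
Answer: 8717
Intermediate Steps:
g(l) = 55 + 22*l (g(l) = 11*(2*l + 5) = 11*(5 + 2*l) = 55 + 22*l)
-138 + 35*g(9) = -138 + 35*(55 + 22*9) = -138 + 35*(55 + 198) = -138 + 35*253 = -138 + 8855 = 8717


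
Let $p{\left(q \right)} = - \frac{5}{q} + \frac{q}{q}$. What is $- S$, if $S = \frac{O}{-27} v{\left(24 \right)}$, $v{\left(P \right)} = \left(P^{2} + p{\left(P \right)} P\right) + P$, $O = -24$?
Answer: $- \frac{4952}{9} \approx -550.22$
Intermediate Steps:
$p{\left(q \right)} = 1 - \frac{5}{q}$ ($p{\left(q \right)} = - \frac{5}{q} + 1 = 1 - \frac{5}{q}$)
$v{\left(P \right)} = -5 + P^{2} + 2 P$ ($v{\left(P \right)} = \left(P^{2} + \frac{-5 + P}{P} P\right) + P = \left(P^{2} + \left(-5 + P\right)\right) + P = \left(-5 + P + P^{2}\right) + P = -5 + P^{2} + 2 P$)
$S = \frac{4952}{9}$ ($S = - \frac{24}{-27} \left(-5 + 24 + 24 \left(1 + 24\right)\right) = \left(-24\right) \left(- \frac{1}{27}\right) \left(-5 + 24 + 24 \cdot 25\right) = \frac{8 \left(-5 + 24 + 600\right)}{9} = \frac{8}{9} \cdot 619 = \frac{4952}{9} \approx 550.22$)
$- S = \left(-1\right) \frac{4952}{9} = - \frac{4952}{9}$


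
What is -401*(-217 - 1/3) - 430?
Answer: 260162/3 ≈ 86721.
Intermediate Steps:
-401*(-217 - 1/3) - 430 = -401*(-217 - 1*⅓) - 430 = -401*(-217 - ⅓) - 430 = -401*(-652/3) - 430 = 261452/3 - 430 = 260162/3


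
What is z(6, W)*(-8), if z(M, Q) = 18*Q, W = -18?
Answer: 2592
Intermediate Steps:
z(6, W)*(-8) = (18*(-18))*(-8) = -324*(-8) = 2592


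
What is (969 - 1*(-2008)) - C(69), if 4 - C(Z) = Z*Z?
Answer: 7734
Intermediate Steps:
C(Z) = 4 - Z² (C(Z) = 4 - Z*Z = 4 - Z²)
(969 - 1*(-2008)) - C(69) = (969 - 1*(-2008)) - (4 - 1*69²) = (969 + 2008) - (4 - 1*4761) = 2977 - (4 - 4761) = 2977 - 1*(-4757) = 2977 + 4757 = 7734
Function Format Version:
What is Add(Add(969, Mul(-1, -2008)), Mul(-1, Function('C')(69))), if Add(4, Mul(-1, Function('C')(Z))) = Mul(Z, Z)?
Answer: 7734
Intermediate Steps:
Function('C')(Z) = Add(4, Mul(-1, Pow(Z, 2))) (Function('C')(Z) = Add(4, Mul(-1, Mul(Z, Z))) = Add(4, Mul(-1, Pow(Z, 2))))
Add(Add(969, Mul(-1, -2008)), Mul(-1, Function('C')(69))) = Add(Add(969, Mul(-1, -2008)), Mul(-1, Add(4, Mul(-1, Pow(69, 2))))) = Add(Add(969, 2008), Mul(-1, Add(4, Mul(-1, 4761)))) = Add(2977, Mul(-1, Add(4, -4761))) = Add(2977, Mul(-1, -4757)) = Add(2977, 4757) = 7734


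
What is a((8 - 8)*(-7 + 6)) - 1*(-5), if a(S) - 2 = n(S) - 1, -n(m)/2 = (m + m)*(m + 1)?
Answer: 6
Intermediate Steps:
n(m) = -4*m*(1 + m) (n(m) = -2*(m + m)*(m + 1) = -2*2*m*(1 + m) = -4*m*(1 + m))
a(S) = 1 - 4*S*(1 + S) (a(S) = 2 + (-4*S*(1 + S) - 1) = 2 + (-1 - 4*S*(1 + S)) = 1 - 4*S*(1 + S))
a((8 - 8)*(-7 + 6)) - 1*(-5) = (1 - 4*(8 - 8)*(-7 + 6)*(1 + (8 - 8)*(-7 + 6))) - 1*(-5) = (1 - 4*0*(-1)*(1 + 0*(-1))) + 5 = (1 - 4*0*(1 + 0)) + 5 = (1 - 4*0*1) + 5 = (1 + 0) + 5 = 1 + 5 = 6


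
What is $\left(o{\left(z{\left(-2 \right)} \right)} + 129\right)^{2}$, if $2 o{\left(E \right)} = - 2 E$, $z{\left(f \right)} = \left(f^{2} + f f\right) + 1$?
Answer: $14400$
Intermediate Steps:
$z{\left(f \right)} = 1 + 2 f^{2}$ ($z{\left(f \right)} = \left(f^{2} + f^{2}\right) + 1 = 2 f^{2} + 1 = 1 + 2 f^{2}$)
$o{\left(E \right)} = - E$ ($o{\left(E \right)} = \frac{\left(-2\right) E}{2} = - E$)
$\left(o{\left(z{\left(-2 \right)} \right)} + 129\right)^{2} = \left(- (1 + 2 \left(-2\right)^{2}) + 129\right)^{2} = \left(- (1 + 2 \cdot 4) + 129\right)^{2} = \left(- (1 + 8) + 129\right)^{2} = \left(\left(-1\right) 9 + 129\right)^{2} = \left(-9 + 129\right)^{2} = 120^{2} = 14400$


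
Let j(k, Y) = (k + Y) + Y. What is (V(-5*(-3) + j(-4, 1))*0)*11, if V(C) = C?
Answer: 0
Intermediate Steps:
j(k, Y) = k + 2*Y (j(k, Y) = (Y + k) + Y = k + 2*Y)
(V(-5*(-3) + j(-4, 1))*0)*11 = ((-5*(-3) + (-4 + 2*1))*0)*11 = ((15 + (-4 + 2))*0)*11 = ((15 - 2)*0)*11 = (13*0)*11 = 0*11 = 0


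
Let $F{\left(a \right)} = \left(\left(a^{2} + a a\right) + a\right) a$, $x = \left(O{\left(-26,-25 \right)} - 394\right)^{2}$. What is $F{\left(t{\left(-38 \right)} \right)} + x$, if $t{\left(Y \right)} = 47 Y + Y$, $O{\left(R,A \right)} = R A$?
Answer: $-12133415936$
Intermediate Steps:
$O{\left(R,A \right)} = A R$
$t{\left(Y \right)} = 48 Y$
$x = 65536$ ($x = \left(\left(-25\right) \left(-26\right) - 394\right)^{2} = \left(650 - 394\right)^{2} = 256^{2} = 65536$)
$F{\left(a \right)} = a \left(a + 2 a^{2}\right)$ ($F{\left(a \right)} = \left(\left(a^{2} + a^{2}\right) + a\right) a = \left(2 a^{2} + a\right) a = \left(a + 2 a^{2}\right) a = a \left(a + 2 a^{2}\right)$)
$F{\left(t{\left(-38 \right)} \right)} + x = \left(48 \left(-38\right)\right)^{2} \left(1 + 2 \cdot 48 \left(-38\right)\right) + 65536 = \left(-1824\right)^{2} \left(1 + 2 \left(-1824\right)\right) + 65536 = 3326976 \left(1 - 3648\right) + 65536 = 3326976 \left(-3647\right) + 65536 = -12133481472 + 65536 = -12133415936$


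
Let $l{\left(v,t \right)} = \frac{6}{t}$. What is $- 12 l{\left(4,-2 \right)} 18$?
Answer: $648$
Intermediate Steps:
$- 12 l{\left(4,-2 \right)} 18 = - 12 \frac{6}{-2} \cdot 18 = - 12 \cdot 6 \left(- \frac{1}{2}\right) 18 = \left(-12\right) \left(-3\right) 18 = 36 \cdot 18 = 648$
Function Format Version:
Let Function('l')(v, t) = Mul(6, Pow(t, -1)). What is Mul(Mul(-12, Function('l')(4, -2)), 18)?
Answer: 648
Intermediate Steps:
Mul(Mul(-12, Function('l')(4, -2)), 18) = Mul(Mul(-12, Mul(6, Pow(-2, -1))), 18) = Mul(Mul(-12, Mul(6, Rational(-1, 2))), 18) = Mul(Mul(-12, -3), 18) = Mul(36, 18) = 648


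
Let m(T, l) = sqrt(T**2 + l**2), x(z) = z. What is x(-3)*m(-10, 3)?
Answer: -3*sqrt(109) ≈ -31.321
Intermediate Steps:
x(-3)*m(-10, 3) = -3*sqrt((-10)**2 + 3**2) = -3*sqrt(100 + 9) = -3*sqrt(109)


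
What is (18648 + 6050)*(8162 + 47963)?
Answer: 1386175250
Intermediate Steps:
(18648 + 6050)*(8162 + 47963) = 24698*56125 = 1386175250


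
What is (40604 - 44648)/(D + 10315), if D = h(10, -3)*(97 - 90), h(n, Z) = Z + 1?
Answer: -4044/10301 ≈ -0.39258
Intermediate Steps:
h(n, Z) = 1 + Z
D = -14 (D = (1 - 3)*(97 - 90) = -2*7 = -14)
(40604 - 44648)/(D + 10315) = (40604 - 44648)/(-14 + 10315) = -4044/10301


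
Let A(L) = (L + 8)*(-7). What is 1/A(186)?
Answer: -1/1358 ≈ -0.00073638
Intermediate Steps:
A(L) = -56 - 7*L (A(L) = (8 + L)*(-7) = -56 - 7*L)
1/A(186) = 1/(-56 - 7*186) = 1/(-56 - 1302) = 1/(-1358) = -1/1358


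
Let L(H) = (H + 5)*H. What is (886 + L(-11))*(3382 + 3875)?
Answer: 6908664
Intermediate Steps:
L(H) = H*(5 + H) (L(H) = (5 + H)*H = H*(5 + H))
(886 + L(-11))*(3382 + 3875) = (886 - 11*(5 - 11))*(3382 + 3875) = (886 - 11*(-6))*7257 = (886 + 66)*7257 = 952*7257 = 6908664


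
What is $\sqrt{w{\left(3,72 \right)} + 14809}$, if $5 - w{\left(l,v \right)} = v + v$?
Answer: $3 \sqrt{1630} \approx 121.12$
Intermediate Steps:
$w{\left(l,v \right)} = 5 - 2 v$ ($w{\left(l,v \right)} = 5 - \left(v + v\right) = 5 - 2 v$)
$\sqrt{w{\left(3,72 \right)} + 14809} = \sqrt{\left(5 - 144\right) + 14809} = \sqrt{-139 + 14809} = \sqrt{14670} = 3 \sqrt{1630}$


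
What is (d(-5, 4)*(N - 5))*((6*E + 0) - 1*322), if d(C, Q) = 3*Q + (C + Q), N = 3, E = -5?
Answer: 7744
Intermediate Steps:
d(C, Q) = C + 4*Q
(d(-5, 4)*(N - 5))*((6*E + 0) - 1*322) = ((-5 + 4*4)*(3 - 5))*((6*(-5) + 0) - 1*322) = ((-5 + 16)*(-2))*((-30 + 0) - 322) = (11*(-2))*(-30 - 322) = -22*(-352) = 7744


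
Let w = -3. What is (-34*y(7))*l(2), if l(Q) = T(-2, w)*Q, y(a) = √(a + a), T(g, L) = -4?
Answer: 272*√14 ≈ 1017.7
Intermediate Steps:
y(a) = √2*√a (y(a) = √(2*a) = √2*√a)
l(Q) = -4*Q
(-34*y(7))*l(2) = (-34*√2*√7)*(-4*2) = -34*√14*(-8) = 272*√14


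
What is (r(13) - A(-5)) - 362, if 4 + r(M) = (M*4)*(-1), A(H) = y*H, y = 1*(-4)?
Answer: -438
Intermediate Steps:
y = -4
A(H) = -4*H
r(M) = -4 - 4*M (r(M) = -4 + (M*4)*(-1) = -4 + (4*M)*(-1) = -4 - 4*M)
(r(13) - A(-5)) - 362 = ((-4 - 4*13) - (-4)*(-5)) - 362 = ((-4 - 52) - 1*20) - 362 = (-56 - 20) - 362 = -76 - 362 = -438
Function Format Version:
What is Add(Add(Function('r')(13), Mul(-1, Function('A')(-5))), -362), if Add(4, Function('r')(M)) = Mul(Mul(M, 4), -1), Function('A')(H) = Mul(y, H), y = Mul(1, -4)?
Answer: -438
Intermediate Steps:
y = -4
Function('A')(H) = Mul(-4, H)
Function('r')(M) = Add(-4, Mul(-4, M)) (Function('r')(M) = Add(-4, Mul(Mul(M, 4), -1)) = Add(-4, Mul(Mul(4, M), -1)) = Add(-4, Mul(-4, M)))
Add(Add(Function('r')(13), Mul(-1, Function('A')(-5))), -362) = Add(Add(Add(-4, Mul(-4, 13)), Mul(-1, Mul(-4, -5))), -362) = Add(Add(Add(-4, -52), Mul(-1, 20)), -362) = Add(Add(-56, -20), -362) = Add(-76, -362) = -438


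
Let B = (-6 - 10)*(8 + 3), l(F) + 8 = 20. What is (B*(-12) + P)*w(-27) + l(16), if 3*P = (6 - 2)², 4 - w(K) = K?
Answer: 196948/3 ≈ 65649.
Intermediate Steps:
l(F) = 12 (l(F) = -8 + 20 = 12)
w(K) = 4 - K
P = 16/3 (P = (6 - 2)²/3 = (⅓)*4² = (⅓)*16 = 16/3 ≈ 5.3333)
B = -176 (B = -16*11 = -176)
(B*(-12) + P)*w(-27) + l(16) = (-176*(-12) + 16/3)*(4 - 1*(-27)) + 12 = (2112 + 16/3)*(4 + 27) + 12 = (6352/3)*31 + 12 = 196912/3 + 12 = 196948/3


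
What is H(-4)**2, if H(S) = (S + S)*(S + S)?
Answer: 4096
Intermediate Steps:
H(S) = 4*S**2 (H(S) = (2*S)*(2*S) = 4*S**2)
H(-4)**2 = (4*(-4)**2)**2 = (4*16)**2 = 64**2 = 4096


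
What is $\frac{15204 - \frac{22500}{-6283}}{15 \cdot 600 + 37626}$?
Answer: $\frac{15924872}{48825193} \approx 0.32616$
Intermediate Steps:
$\frac{15204 - \frac{22500}{-6283}}{15 \cdot 600 + 37626} = \frac{15204 - - \frac{22500}{6283}}{9000 + 37626} = \frac{15204 + \frac{22500}{6283}}{46626} = \frac{95549232}{6283} \cdot \frac{1}{46626} = \frac{15924872}{48825193}$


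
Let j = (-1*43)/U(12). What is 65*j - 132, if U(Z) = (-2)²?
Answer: -3323/4 ≈ -830.75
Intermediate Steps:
U(Z) = 4
j = -43/4 (j = -1*43/4 = -43*¼ = -43/4 ≈ -10.750)
65*j - 132 = 65*(-43/4) - 132 = -2795/4 - 132 = -3323/4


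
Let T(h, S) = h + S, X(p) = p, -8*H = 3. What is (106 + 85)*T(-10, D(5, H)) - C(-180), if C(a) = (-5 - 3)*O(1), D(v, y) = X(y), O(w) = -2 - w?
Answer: -16045/8 ≈ -2005.6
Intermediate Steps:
H = -3/8 (H = -⅛*3 = -3/8 ≈ -0.37500)
D(v, y) = y
T(h, S) = S + h
C(a) = 24 (C(a) = (-5 - 3)*(-2 - 1*1) = -8*(-2 - 1) = -8*(-3) = 24)
(106 + 85)*T(-10, D(5, H)) - C(-180) = (106 + 85)*(-3/8 - 10) - 1*24 = 191*(-83/8) - 24 = -15853/8 - 24 = -16045/8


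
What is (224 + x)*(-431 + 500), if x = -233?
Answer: -621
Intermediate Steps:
(224 + x)*(-431 + 500) = (224 - 233)*(-431 + 500) = -9*69 = -621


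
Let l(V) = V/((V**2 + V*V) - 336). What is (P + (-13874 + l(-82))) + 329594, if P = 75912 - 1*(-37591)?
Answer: 2813985947/6556 ≈ 4.2922e+5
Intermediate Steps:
l(V) = V/(-336 + 2*V**2) (l(V) = V/((V**2 + V**2) - 336) = V/(2*V**2 - 336) = V/(-336 + 2*V**2))
P = 113503 (P = 75912 + 37591 = 113503)
(P + (-13874 + l(-82))) + 329594 = (113503 + (-13874 + (1/2)*(-82)/(-168 + (-82)**2))) + 329594 = (113503 + (-13874 + (1/2)*(-82)/(-168 + 6724))) + 329594 = (113503 + (-13874 + (1/2)*(-82)/6556)) + 329594 = (113503 + (-13874 + (1/2)*(-82)*(1/6556))) + 329594 = (113503 + (-13874 - 41/6556)) + 329594 = (113503 - 90957985/6556) + 329594 = 653167683/6556 + 329594 = 2813985947/6556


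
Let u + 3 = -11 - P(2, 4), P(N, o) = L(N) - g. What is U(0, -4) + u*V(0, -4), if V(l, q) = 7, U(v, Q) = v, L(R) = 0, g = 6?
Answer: -56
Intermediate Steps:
P(N, o) = -6 (P(N, o) = 0 - 1*6 = 0 - 6 = -6)
u = -8 (u = -3 + (-11 - 1*(-6)) = -3 + (-11 + 6) = -3 - 5 = -8)
U(0, -4) + u*V(0, -4) = 0 - 8*7 = 0 - 56 = -56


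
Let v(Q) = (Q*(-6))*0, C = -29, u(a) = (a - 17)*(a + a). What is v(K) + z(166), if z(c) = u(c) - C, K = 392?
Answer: 49497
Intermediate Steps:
u(a) = 2*a*(-17 + a) (u(a) = (-17 + a)*(2*a) = 2*a*(-17 + a))
z(c) = 29 + 2*c*(-17 + c) (z(c) = 2*c*(-17 + c) - 1*(-29) = 2*c*(-17 + c) + 29 = 29 + 2*c*(-17 + c))
v(Q) = 0 (v(Q) = -6*Q*0 = 0)
v(K) + z(166) = 0 + (29 + 2*166*(-17 + 166)) = 0 + (29 + 2*166*149) = 0 + (29 + 49468) = 0 + 49497 = 49497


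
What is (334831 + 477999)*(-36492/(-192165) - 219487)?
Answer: -2285552397435486/12811 ≈ -1.7841e+11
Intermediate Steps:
(334831 + 477999)*(-36492/(-192165) - 219487) = 812830*(-36492*(-1/192165) - 219487) = 812830*(12164/64055 - 219487) = 812830*(-14059227621/64055) = -2285552397435486/12811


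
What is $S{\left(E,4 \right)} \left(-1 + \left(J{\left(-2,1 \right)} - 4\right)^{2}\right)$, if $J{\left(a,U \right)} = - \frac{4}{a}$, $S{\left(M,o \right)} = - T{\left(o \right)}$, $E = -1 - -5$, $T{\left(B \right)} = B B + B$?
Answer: $-60$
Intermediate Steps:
$T{\left(B \right)} = B + B^{2}$ ($T{\left(B \right)} = B^{2} + B = B + B^{2}$)
$E = 4$ ($E = -1 + 5 = 4$)
$S{\left(M,o \right)} = - o \left(1 + o\right)$
$S{\left(E,4 \right)} \left(-1 + \left(J{\left(-2,1 \right)} - 4\right)^{2}\right) = \left(-1\right) 4 \left(1 + 4\right) \left(-1 + \left(- \frac{4}{-2} - 4\right)^{2}\right) = \left(-1\right) 4 \cdot 5 \left(-1 + \left(\left(-4\right) \left(- \frac{1}{2}\right) - 4\right)^{2}\right) = - 20 \left(-1 + \left(2 - 4\right)^{2}\right) = - 20 \left(-1 + \left(-2\right)^{2}\right) = - 20 \left(-1 + 4\right) = \left(-20\right) 3 = -60$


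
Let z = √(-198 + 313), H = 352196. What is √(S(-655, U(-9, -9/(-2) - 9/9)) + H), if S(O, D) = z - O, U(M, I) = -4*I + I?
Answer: √(352851 + √115) ≈ 594.02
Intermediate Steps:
U(M, I) = -3*I
z = √115 ≈ 10.724
S(O, D) = √115 - O
√(S(-655, U(-9, -9/(-2) - 9/9)) + H) = √((√115 - 1*(-655)) + 352196) = √((√115 + 655) + 352196) = √((655 + √115) + 352196) = √(352851 + √115)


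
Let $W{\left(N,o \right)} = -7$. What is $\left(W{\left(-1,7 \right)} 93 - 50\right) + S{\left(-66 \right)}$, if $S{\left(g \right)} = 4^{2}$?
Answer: $-685$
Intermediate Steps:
$S{\left(g \right)} = 16$
$\left(W{\left(-1,7 \right)} 93 - 50\right) + S{\left(-66 \right)} = \left(\left(-7\right) 93 - 50\right) + 16 = \left(-651 - 50\right) + 16 = -701 + 16 = -685$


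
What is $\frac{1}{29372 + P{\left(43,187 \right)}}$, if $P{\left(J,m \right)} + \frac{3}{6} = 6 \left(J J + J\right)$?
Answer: $\frac{2}{81447} \approx 2.4556 \cdot 10^{-5}$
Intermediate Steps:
$P{\left(J,m \right)} = - \frac{1}{2} + 6 J + 6 J^{2}$ ($P{\left(J,m \right)} = - \frac{1}{2} + 6 \left(J J + J\right) = - \frac{1}{2} + 6 \left(J^{2} + J\right) = - \frac{1}{2} + 6 \left(J + J^{2}\right) = - \frac{1}{2} + \left(6 J + 6 J^{2}\right) = - \frac{1}{2} + 6 J + 6 J^{2}$)
$\frac{1}{29372 + P{\left(43,187 \right)}} = \frac{1}{29372 + \left(- \frac{1}{2} + 6 \cdot 43 + 6 \cdot 43^{2}\right)} = \frac{1}{29372 + \left(- \frac{1}{2} + 258 + 6 \cdot 1849\right)} = \frac{1}{29372 + \left(- \frac{1}{2} + 258 + 11094\right)} = \frac{1}{29372 + \frac{22703}{2}} = \frac{1}{\frac{81447}{2}} = \frac{2}{81447}$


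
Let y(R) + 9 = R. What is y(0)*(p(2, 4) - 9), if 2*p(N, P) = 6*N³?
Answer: -135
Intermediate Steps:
y(R) = -9 + R
p(N, P) = 3*N³ (p(N, P) = (6*N³)/2 = 3*N³)
y(0)*(p(2, 4) - 9) = (-9 + 0)*(3*2³ - 9) = -9*(3*8 - 9) = -9*(24 - 9) = -9*15 = -135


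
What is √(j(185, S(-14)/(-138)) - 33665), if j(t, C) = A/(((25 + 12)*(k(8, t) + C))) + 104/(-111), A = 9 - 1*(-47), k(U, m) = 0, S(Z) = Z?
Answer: I*√414614193/111 ≈ 183.44*I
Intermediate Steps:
A = 56 (A = 9 + 47 = 56)
j(t, C) = -104/111 + 56/(37*C) (j(t, C) = 56/(((25 + 12)*(0 + C))) + 104/(-111) = 56/((37*C)) + 104*(-1/111) = 56*(1/(37*C)) - 104/111 = 56/(37*C) - 104/111 = -104/111 + 56/(37*C))
√(j(185, S(-14)/(-138)) - 33665) = √(8*(21 - (-182)/(-138))/(111*((-14/(-138)))) - 33665) = √(8*(21 - (-182)*(-1)/138)/(111*((-14*(-1/138)))) - 33665) = √(8*(21 - 13*7/69)/(111*(7/69)) - 33665) = √((8/111)*(69/7)*(21 - 91/69) - 33665) = √((8/111)*(69/7)*(1358/69) - 33665) = √(1552/111 - 33665) = √(-3735263/111) = I*√414614193/111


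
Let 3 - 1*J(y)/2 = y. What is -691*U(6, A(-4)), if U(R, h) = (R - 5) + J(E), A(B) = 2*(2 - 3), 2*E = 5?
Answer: -1382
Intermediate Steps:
E = 5/2 (E = (½)*5 = 5/2 ≈ 2.5000)
J(y) = 6 - 2*y
A(B) = -2 (A(B) = 2*(-1) = -2)
U(R, h) = -4 + R (U(R, h) = (R - 5) + (6 - 2*5/2) = (-5 + R) + (6 - 5) = (-5 + R) + 1 = -4 + R)
-691*U(6, A(-4)) = -691*(-4 + 6) = -691*2 = -1382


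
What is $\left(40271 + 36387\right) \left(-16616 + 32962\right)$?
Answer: $1253051668$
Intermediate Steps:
$\left(40271 + 36387\right) \left(-16616 + 32962\right) = 76658 \cdot 16346 = 1253051668$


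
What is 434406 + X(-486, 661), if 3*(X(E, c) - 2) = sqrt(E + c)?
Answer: 434408 + 5*sqrt(7)/3 ≈ 4.3441e+5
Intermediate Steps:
X(E, c) = 2 + sqrt(E + c)/3
434406 + X(-486, 661) = 434406 + (2 + sqrt(-486 + 661)/3) = 434406 + (2 + sqrt(175)/3) = 434406 + (2 + (5*sqrt(7))/3) = 434406 + (2 + 5*sqrt(7)/3) = 434408 + 5*sqrt(7)/3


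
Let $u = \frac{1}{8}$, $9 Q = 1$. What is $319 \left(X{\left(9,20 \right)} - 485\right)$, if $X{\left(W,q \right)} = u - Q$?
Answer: $- \frac{11139161}{72} \approx -1.5471 \cdot 10^{5}$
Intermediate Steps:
$Q = \frac{1}{9}$ ($Q = \frac{1}{9} \cdot 1 = \frac{1}{9} \approx 0.11111$)
$u = \frac{1}{8} \approx 0.125$
$X{\left(W,q \right)} = \frac{1}{72}$ ($X{\left(W,q \right)} = \frac{1}{8} - \frac{1}{9} = \frac{1}{72}$)
$319 \left(X{\left(9,20 \right)} - 485\right) = 319 \left(\frac{1}{72} - 485\right) = 319 \left(- \frac{34919}{72}\right) = - \frac{11139161}{72}$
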